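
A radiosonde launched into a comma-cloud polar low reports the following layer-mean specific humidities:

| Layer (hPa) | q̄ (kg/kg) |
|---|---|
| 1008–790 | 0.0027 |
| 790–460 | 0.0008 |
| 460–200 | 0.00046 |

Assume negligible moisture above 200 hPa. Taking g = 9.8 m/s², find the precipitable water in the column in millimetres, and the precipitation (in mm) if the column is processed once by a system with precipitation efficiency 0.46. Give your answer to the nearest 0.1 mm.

Precipitable water is the column-integrated vapour mass per unit area: PW = (1/g) Σ q̄ Δp, with q in kg/kg and Δp in Pa (1 kg/m² of water = 1 mm).
Layer 1008–790 hPa: Δp = 218 hPa = 21800 Pa, q̄ = 0.0027 kg/kg → 0.0027 × 21800 / 9.8 = 6.01 mm
Layer 790–460 hPa: Δp = 330 hPa = 33000 Pa, q̄ = 0.0008 kg/kg → 0.0008 × 33000 / 9.8 = 2.69 mm
Layer 460–200 hPa: Δp = 260 hPa = 26000 Pa, q̄ = 0.00046 kg/kg → 0.00046 × 26000 / 9.8 = 1.22 mm
PW = 6.01 + 2.69 + 1.22 = 9.92 ≈ 9.9 mm.
Precipitation = ε × PW = 0.46 × 9.9 = 4.6 mm.

PW ≈ 9.9 mm; precipitation ≈ 4.6 mm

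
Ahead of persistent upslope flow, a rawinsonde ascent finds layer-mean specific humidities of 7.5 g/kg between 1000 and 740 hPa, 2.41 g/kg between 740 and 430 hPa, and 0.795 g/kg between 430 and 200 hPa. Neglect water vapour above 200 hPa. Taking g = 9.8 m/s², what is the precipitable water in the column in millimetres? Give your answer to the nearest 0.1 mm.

Precipitable water is the column-integrated vapour mass per unit area: PW = (1/g) Σ q̄ Δp, with q in kg/kg and Δp in Pa (1 kg/m² of water = 1 mm).
Layer 1000–740 hPa: Δp = 260 hPa = 26000 Pa, q̄ = 0.0075 kg/kg → 0.0075 × 26000 / 9.8 = 19.90 mm
Layer 740–430 hPa: Δp = 310 hPa = 31000 Pa, q̄ = 0.00241 kg/kg → 0.00241 × 31000 / 9.8 = 7.62 mm
Layer 430–200 hPa: Δp = 230 hPa = 23000 Pa, q̄ = 0.000795 kg/kg → 0.000795 × 23000 / 9.8 = 1.87 mm
PW = 19.90 + 7.62 + 1.87 = 29.39 ≈ 29.4 mm.

PW ≈ 29.4 mm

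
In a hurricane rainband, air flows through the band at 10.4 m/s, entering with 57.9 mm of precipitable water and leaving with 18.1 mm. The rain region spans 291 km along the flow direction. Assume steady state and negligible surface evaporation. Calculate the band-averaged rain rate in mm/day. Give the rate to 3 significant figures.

R ≈ 123 mm/day

Column moisture flux per unit crosswind length is F = V × PW.
Inflow: F_in = 10.4 × 57.9 = 602.16 mm·m/s
Outflow: F_out = 10.4 × 18.1 = 188.24 mm·m/s
Steady-state rate R = (F_in − F_out)/L = (602.16 − 188.24) / 291000 m = 1.422e-03 mm/s.
R = 1.422e-03 × 3600 × 24 = 123 mm/day.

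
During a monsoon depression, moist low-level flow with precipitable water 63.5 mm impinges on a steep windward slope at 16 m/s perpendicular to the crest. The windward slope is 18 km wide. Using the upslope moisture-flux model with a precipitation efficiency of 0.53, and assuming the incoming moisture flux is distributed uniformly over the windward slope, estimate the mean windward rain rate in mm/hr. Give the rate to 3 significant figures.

R ≈ 108 mm/hr

Incoming column moisture flux per unit ridge length: F = V × PW = 16 × 63.5 = 1016 mm·m/s.
Spread over the 18 km slope with efficiency ε = 0.53: R = ε·F/W = 0.53 × 1016 / 18000 m = 2.992e-02 mm/s.
R = 2.992e-02 × 3600 = 108 mm/hr.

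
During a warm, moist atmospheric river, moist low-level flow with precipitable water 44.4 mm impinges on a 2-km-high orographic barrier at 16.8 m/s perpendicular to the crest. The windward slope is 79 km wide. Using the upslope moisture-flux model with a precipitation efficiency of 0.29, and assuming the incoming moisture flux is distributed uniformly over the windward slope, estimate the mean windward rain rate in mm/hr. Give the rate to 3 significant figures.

Incoming column moisture flux per unit ridge length: F = V × PW = 16.8 × 44.4 = 745.92 mm·m/s.
Spread over the 79 km slope with efficiency ε = 0.29: R = ε·F/W = 0.29 × 745.92 / 79000 m = 2.738e-03 mm/s.
R = 2.738e-03 × 3600 = 9.86 mm/hr.

R ≈ 9.86 mm/hr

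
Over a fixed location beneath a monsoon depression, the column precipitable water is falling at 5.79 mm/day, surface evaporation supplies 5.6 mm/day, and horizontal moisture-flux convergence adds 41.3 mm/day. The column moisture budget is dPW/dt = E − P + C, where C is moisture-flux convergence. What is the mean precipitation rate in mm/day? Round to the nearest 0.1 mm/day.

P ≈ 52.7 mm/day

dPW/dt = -5.79 mm/day.
P = E + C − dPW/dt = 5.6 + (41.3) − (-5.79) = 52.7 mm/day.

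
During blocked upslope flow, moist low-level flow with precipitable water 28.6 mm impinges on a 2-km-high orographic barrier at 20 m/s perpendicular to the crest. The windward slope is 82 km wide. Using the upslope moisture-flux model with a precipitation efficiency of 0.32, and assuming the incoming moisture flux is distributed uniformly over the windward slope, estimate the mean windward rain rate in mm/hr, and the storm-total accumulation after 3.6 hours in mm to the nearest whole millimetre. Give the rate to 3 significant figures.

R ≈ 8.04 mm/hr; total ≈ 29 mm

Incoming column moisture flux per unit ridge length: F = V × PW = 20 × 28.6 = 572 mm·m/s.
Spread over the 82 km slope with efficiency ε = 0.32: R = ε·F/W = 0.32 × 572 / 82000 m = 2.232e-03 mm/s.
R = 2.232e-03 × 3600 = 8.04 mm/hr.
Over 3.6 h: total = 8.04 × 3.6 = 28.944 ≈ 29 mm.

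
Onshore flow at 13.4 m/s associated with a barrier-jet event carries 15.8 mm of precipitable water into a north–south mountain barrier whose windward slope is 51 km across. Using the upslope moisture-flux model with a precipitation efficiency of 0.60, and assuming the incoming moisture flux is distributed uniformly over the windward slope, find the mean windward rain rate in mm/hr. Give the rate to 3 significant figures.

Incoming column moisture flux per unit ridge length: F = V × PW = 13.4 × 15.8 = 211.72 mm·m/s.
Spread over the 51 km slope with efficiency ε = 0.60: R = ε·F/W = 0.60 × 211.72 / 51000 m = 2.491e-03 mm/s.
R = 2.491e-03 × 3600 = 8.97 mm/hr.

R ≈ 8.97 mm/hr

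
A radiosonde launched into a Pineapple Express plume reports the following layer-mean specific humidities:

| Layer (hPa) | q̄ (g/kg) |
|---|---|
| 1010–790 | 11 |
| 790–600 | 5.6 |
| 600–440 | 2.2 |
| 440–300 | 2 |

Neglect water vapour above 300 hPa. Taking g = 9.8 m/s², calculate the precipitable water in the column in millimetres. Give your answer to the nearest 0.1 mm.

Precipitable water is the column-integrated vapour mass per unit area: PW = (1/g) Σ q̄ Δp, with q in kg/kg and Δp in Pa (1 kg/m² of water = 1 mm).
Layer 1010–790 hPa: Δp = 220 hPa = 22000 Pa, q̄ = 0.011 kg/kg → 0.011 × 22000 / 9.8 = 24.69 mm
Layer 790–600 hPa: Δp = 190 hPa = 19000 Pa, q̄ = 0.0056 kg/kg → 0.0056 × 19000 / 9.8 = 10.86 mm
Layer 600–440 hPa: Δp = 160 hPa = 16000 Pa, q̄ = 0.0022 kg/kg → 0.0022 × 16000 / 9.8 = 3.59 mm
Layer 440–300 hPa: Δp = 140 hPa = 14000 Pa, q̄ = 0.002 kg/kg → 0.002 × 14000 / 9.8 = 2.86 mm
PW = 24.69 + 10.86 + 3.59 + 2.86 = 42.00 ≈ 42.0 mm.

PW ≈ 42.0 mm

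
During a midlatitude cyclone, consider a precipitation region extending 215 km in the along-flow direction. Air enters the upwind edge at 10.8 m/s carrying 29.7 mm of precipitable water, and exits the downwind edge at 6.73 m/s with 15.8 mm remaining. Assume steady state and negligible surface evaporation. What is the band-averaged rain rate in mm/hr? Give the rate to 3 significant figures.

Column moisture flux per unit crosswind length is F = V × PW.
Inflow: F_in = 10.8 × 29.7 = 320.76 mm·m/s
Outflow: F_out = 6.73 × 15.8 = 106.334 mm·m/s
Steady-state rate R = (F_in − F_out)/L = (320.76 − 106.334) / 215000 m = 9.973e-04 mm/s.
R = 9.973e-04 × 3600 = 3.59 mm/hr.

R ≈ 3.59 mm/hr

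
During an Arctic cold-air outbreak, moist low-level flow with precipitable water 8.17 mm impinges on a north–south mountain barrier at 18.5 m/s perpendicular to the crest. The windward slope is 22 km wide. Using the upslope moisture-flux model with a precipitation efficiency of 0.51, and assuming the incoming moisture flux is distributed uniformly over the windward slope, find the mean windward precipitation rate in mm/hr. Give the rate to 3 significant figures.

R ≈ 12.6 mm/hr

Incoming column moisture flux per unit ridge length: F = V × PW = 18.5 × 8.17 = 151.145 mm·m/s.
Spread over the 22 km slope with efficiency ε = 0.51: R = ε·F/W = 0.51 × 151.145 / 22000 m = 3.504e-03 mm/s.
R = 3.504e-03 × 3600 = 12.6 mm/hr.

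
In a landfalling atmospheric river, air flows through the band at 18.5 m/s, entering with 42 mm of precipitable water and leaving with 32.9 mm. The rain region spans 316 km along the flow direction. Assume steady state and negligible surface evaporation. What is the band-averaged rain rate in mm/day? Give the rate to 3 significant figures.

Column moisture flux per unit crosswind length is F = V × PW.
Inflow: F_in = 18.5 × 42 = 777 mm·m/s
Outflow: F_out = 18.5 × 32.9 = 608.65 mm·m/s
Steady-state rate R = (F_in − F_out)/L = (777 − 608.65) / 316000 m = 5.328e-04 mm/s.
R = 5.328e-04 × 3600 × 24 = 46.0 mm/day.

R ≈ 46.0 mm/day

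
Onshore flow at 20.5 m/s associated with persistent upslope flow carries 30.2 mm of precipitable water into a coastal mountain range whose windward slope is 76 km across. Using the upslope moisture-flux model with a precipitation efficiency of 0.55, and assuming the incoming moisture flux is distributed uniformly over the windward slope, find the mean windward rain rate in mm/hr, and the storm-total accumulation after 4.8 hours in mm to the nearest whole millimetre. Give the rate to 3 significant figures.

R ≈ 16.1 mm/hr; total ≈ 77 mm

Incoming column moisture flux per unit ridge length: F = V × PW = 20.5 × 30.2 = 619.1 mm·m/s.
Spread over the 76 km slope with efficiency ε = 0.55: R = ε·F/W = 0.55 × 619.1 / 76000 m = 4.480e-03 mm/s.
R = 4.480e-03 × 3600 = 16.1 mm/hr.
Over 4.8 h: total = 16.1 × 4.8 = 77.28 ≈ 77 mm.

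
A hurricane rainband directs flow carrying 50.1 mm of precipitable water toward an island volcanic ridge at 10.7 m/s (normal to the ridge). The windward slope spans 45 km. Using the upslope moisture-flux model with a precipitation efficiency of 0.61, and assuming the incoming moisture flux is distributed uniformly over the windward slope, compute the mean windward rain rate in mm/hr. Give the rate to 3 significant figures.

Incoming column moisture flux per unit ridge length: F = V × PW = 10.7 × 50.1 = 536.07 mm·m/s.
Spread over the 45 km slope with efficiency ε = 0.61: R = ε·F/W = 0.61 × 536.07 / 45000 m = 7.267e-03 mm/s.
R = 7.267e-03 × 3600 = 26.2 mm/hr.

R ≈ 26.2 mm/hr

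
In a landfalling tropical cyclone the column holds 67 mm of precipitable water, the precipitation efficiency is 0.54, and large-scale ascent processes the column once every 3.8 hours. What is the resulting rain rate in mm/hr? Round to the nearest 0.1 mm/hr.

R ≈ 9.5 mm/hr

Each overturning extracts ε × PW = 0.54 × 67 = 36.18 mm.
Rate = ε·PW / τ = 36.18 / 3.8 h = 9.5 mm/hr.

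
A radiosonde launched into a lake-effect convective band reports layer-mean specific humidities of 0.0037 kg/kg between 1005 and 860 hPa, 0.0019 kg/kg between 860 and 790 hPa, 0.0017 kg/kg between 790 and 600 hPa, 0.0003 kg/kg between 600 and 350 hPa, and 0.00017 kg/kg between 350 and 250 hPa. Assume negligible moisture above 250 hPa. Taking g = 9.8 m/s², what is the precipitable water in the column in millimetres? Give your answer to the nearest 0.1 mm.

Precipitable water is the column-integrated vapour mass per unit area: PW = (1/g) Σ q̄ Δp, with q in kg/kg and Δp in Pa (1 kg/m² of water = 1 mm).
Layer 1005–860 hPa: Δp = 145 hPa = 14500 Pa, q̄ = 0.0037 kg/kg → 0.0037 × 14500 / 9.8 = 5.47 mm
Layer 860–790 hPa: Δp = 70 hPa = 7000 Pa, q̄ = 0.0019 kg/kg → 0.0019 × 7000 / 9.8 = 1.36 mm
Layer 790–600 hPa: Δp = 190 hPa = 19000 Pa, q̄ = 0.0017 kg/kg → 0.0017 × 19000 / 9.8 = 3.30 mm
Layer 600–350 hPa: Δp = 250 hPa = 25000 Pa, q̄ = 0.0003 kg/kg → 0.0003 × 25000 / 9.8 = 0.77 mm
Layer 350–250 hPa: Δp = 100 hPa = 10000 Pa, q̄ = 0.00017 kg/kg → 0.00017 × 10000 / 9.8 = 0.17 mm
PW = 5.47 + 1.36 + 3.30 + 0.77 + 0.17 = 11.07 ≈ 11.1 mm.

PW ≈ 11.1 mm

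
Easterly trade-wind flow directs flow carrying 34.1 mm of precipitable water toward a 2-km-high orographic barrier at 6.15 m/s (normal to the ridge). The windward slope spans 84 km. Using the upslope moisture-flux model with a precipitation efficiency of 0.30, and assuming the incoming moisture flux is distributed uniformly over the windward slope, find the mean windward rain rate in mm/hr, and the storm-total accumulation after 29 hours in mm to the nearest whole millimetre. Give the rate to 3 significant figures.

R ≈ 2.70 mm/hr; total ≈ 78 mm

Incoming column moisture flux per unit ridge length: F = V × PW = 6.15 × 34.1 = 209.715 mm·m/s.
Spread over the 84 km slope with efficiency ε = 0.30: R = ε·F/W = 0.30 × 209.715 / 84000 m = 7.490e-04 mm/s.
R = 7.490e-04 × 3600 = 2.70 mm/hr.
Over 29 h: total = 2.70 × 29 = 78.3 ≈ 78 mm.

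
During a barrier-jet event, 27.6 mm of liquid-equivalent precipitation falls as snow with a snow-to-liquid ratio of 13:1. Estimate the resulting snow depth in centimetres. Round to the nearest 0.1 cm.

snow depth ≈ 35.9 cm

Snow depth = liquid × ratio = 27.6 mm × 13 = 358.8 mm = 35.9 cm.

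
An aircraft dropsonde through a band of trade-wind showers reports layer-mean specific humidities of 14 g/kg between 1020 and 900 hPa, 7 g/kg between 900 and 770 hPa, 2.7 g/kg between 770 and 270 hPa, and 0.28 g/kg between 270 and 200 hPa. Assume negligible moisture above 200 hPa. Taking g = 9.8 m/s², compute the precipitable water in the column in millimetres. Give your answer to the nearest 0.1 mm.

Precipitable water is the column-integrated vapour mass per unit area: PW = (1/g) Σ q̄ Δp, with q in kg/kg and Δp in Pa (1 kg/m² of water = 1 mm).
Layer 1020–900 hPa: Δp = 120 hPa = 12000 Pa, q̄ = 0.014 kg/kg → 0.014 × 12000 / 9.8 = 17.14 mm
Layer 900–770 hPa: Δp = 130 hPa = 13000 Pa, q̄ = 0.007 kg/kg → 0.007 × 13000 / 9.8 = 9.29 mm
Layer 770–270 hPa: Δp = 500 hPa = 50000 Pa, q̄ = 0.0027 kg/kg → 0.0027 × 50000 / 9.8 = 13.78 mm
Layer 270–200 hPa: Δp = 70 hPa = 7000 Pa, q̄ = 0.00028 kg/kg → 0.00028 × 7000 / 9.8 = 0.20 mm
PW = 17.14 + 9.29 + 13.78 + 0.20 = 40.41 ≈ 40.4 mm.

PW ≈ 40.4 mm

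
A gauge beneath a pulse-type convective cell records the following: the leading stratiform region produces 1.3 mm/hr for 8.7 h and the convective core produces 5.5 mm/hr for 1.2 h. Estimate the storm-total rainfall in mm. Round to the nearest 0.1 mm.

Total = Σ Rᵢ Δtᵢ = 1.3 × 8.7 + 5.5 × 1.2
      = 11.31 + 6.6 = 17.9 mm.

total ≈ 17.9 mm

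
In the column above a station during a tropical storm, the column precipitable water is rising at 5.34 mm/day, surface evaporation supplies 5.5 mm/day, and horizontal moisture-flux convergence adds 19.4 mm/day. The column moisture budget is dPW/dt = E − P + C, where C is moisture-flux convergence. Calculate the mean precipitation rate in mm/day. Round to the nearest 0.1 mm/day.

dPW/dt = +5.34 mm/day.
P = E + C − dPW/dt = 5.5 + (19.4) − (+5.34) = 19.6 mm/day.

P ≈ 19.6 mm/day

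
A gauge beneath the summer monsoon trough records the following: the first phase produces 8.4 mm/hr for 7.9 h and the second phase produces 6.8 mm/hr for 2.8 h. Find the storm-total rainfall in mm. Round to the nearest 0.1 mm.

Total = Σ Rᵢ Δtᵢ = 8.4 × 7.9 + 6.8 × 2.8
      = 66.36 + 19.04 = 85.4 mm.

total ≈ 85.4 mm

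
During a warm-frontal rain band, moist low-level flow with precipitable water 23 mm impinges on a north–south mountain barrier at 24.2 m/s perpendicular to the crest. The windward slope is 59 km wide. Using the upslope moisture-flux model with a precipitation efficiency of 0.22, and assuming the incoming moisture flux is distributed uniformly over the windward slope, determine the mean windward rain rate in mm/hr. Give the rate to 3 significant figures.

Incoming column moisture flux per unit ridge length: F = V × PW = 24.2 × 23 = 556.6 mm·m/s.
Spread over the 59 km slope with efficiency ε = 0.22: R = ε·F/W = 0.22 × 556.6 / 59000 m = 2.075e-03 mm/s.
R = 2.075e-03 × 3600 = 7.47 mm/hr.

R ≈ 7.47 mm/hr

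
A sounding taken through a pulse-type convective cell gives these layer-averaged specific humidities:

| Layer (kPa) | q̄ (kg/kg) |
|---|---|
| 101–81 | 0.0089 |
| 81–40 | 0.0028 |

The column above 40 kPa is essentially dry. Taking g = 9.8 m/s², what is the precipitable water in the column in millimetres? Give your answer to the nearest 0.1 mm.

Precipitable water is the column-integrated vapour mass per unit area: PW = (1/g) Σ q̄ Δp, with q in kg/kg and Δp in Pa (1 kg/m² of water = 1 mm).
Layer 101–81 kPa: Δp = 200 hPa = 20000 Pa, q̄ = 0.0089 kg/kg → 0.0089 × 20000 / 9.8 = 18.16 mm
Layer 81–40 kPa: Δp = 410 hPa = 41000 Pa, q̄ = 0.0028 kg/kg → 0.0028 × 41000 / 9.8 = 11.71 mm
PW = 18.16 + 11.71 = 29.87 ≈ 29.9 mm.

PW ≈ 29.9 mm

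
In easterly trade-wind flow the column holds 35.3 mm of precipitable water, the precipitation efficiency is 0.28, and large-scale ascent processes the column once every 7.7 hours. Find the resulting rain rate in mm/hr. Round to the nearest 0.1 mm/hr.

Each overturning extracts ε × PW = 0.28 × 35.3 = 9.884 mm.
Rate = ε·PW / τ = 9.884 / 7.7 h = 1.3 mm/hr.

R ≈ 1.3 mm/hr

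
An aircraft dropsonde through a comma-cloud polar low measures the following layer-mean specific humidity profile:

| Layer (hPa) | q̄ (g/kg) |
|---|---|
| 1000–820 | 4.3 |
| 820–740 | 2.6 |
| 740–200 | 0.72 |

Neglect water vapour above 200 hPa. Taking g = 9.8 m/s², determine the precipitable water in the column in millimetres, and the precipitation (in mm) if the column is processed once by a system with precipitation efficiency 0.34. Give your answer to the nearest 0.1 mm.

Precipitable water is the column-integrated vapour mass per unit area: PW = (1/g) Σ q̄ Δp, with q in kg/kg and Δp in Pa (1 kg/m² of water = 1 mm).
Layer 1000–820 hPa: Δp = 180 hPa = 18000 Pa, q̄ = 0.0043 kg/kg → 0.0043 × 18000 / 9.8 = 7.90 mm
Layer 820–740 hPa: Δp = 80 hPa = 8000 Pa, q̄ = 0.0026 kg/kg → 0.0026 × 8000 / 9.8 = 2.12 mm
Layer 740–200 hPa: Δp = 540 hPa = 54000 Pa, q̄ = 0.00072 kg/kg → 0.00072 × 54000 / 9.8 = 3.97 mm
PW = 7.90 + 2.12 + 3.97 = 13.99 ≈ 14.0 mm.
Precipitation = ε × PW = 0.34 × 14.0 = 4.8 mm.

PW ≈ 14.0 mm; precipitation ≈ 4.8 mm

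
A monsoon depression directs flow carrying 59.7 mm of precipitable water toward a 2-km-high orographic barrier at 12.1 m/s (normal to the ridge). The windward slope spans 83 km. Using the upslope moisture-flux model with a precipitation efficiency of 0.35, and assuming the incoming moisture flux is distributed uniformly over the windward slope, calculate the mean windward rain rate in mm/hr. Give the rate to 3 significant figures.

Incoming column moisture flux per unit ridge length: F = V × PW = 12.1 × 59.7 = 722.37 mm·m/s.
Spread over the 83 km slope with efficiency ε = 0.35: R = ε·F/W = 0.35 × 722.37 / 83000 m = 3.046e-03 mm/s.
R = 3.046e-03 × 3600 = 11.0 mm/hr.

R ≈ 11.0 mm/hr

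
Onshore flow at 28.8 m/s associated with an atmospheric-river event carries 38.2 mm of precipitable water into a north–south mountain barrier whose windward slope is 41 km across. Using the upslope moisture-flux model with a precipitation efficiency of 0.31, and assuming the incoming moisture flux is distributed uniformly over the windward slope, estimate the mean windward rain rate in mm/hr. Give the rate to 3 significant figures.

R ≈ 29.9 mm/hr

Incoming column moisture flux per unit ridge length: F = V × PW = 28.8 × 38.2 = 1100.16 mm·m/s.
Spread over the 41 km slope with efficiency ε = 0.31: R = ε·F/W = 0.31 × 1100.16 / 41000 m = 8.318e-03 mm/s.
R = 8.318e-03 × 3600 = 29.9 mm/hr.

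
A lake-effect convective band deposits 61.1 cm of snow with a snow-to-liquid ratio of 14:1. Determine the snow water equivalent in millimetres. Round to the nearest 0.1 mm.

SWE = snow depth / ratio = 61.1 cm / 14 = 4.364 cm = 43.6 mm.

SWE ≈ 43.6 mm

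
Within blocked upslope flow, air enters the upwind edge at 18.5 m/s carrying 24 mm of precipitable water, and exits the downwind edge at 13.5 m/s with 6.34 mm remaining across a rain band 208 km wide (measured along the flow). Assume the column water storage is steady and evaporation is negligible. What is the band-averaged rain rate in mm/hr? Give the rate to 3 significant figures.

Column moisture flux per unit crosswind length is F = V × PW.
Inflow: F_in = 18.5 × 24 = 444 mm·m/s
Outflow: F_out = 13.5 × 6.34 = 85.59 mm·m/s
Steady-state rate R = (F_in − F_out)/L = (444 − 85.59) / 208000 m = 1.723e-03 mm/s.
R = 1.723e-03 × 3600 = 6.20 mm/hr.

R ≈ 6.20 mm/hr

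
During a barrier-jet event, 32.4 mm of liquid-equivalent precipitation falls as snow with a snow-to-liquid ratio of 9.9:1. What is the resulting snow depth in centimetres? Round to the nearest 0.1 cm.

snow depth ≈ 32.1 cm

Snow depth = liquid × ratio = 32.4 mm × 9.9 = 320.76 mm = 32.1 cm.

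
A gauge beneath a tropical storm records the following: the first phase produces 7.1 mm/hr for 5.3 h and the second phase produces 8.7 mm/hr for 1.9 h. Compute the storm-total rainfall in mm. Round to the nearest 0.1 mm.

Total = Σ Rᵢ Δtᵢ = 7.1 × 5.3 + 8.7 × 1.9
      = 37.63 + 16.53 = 54.2 mm.

total ≈ 54.2 mm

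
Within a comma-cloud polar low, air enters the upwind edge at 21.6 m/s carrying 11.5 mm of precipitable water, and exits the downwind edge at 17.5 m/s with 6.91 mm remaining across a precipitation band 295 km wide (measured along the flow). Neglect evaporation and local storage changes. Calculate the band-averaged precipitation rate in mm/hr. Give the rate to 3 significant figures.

Column moisture flux per unit crosswind length is F = V × PW.
Inflow: F_in = 21.6 × 11.5 = 248.4 mm·m/s
Outflow: F_out = 17.5 × 6.91 = 120.925 mm·m/s
Steady-state rate R = (F_in − F_out)/L = (248.4 − 120.925) / 295000 m = 4.321e-04 mm/s.
R = 4.321e-04 × 3600 = 1.56 mm/hr.

R ≈ 1.56 mm/hr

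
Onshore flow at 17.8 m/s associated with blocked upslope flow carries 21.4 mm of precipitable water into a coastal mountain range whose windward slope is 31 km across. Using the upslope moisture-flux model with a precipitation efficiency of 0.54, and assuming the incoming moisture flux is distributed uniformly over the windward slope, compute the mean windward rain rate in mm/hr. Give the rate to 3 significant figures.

Incoming column moisture flux per unit ridge length: F = V × PW = 17.8 × 21.4 = 380.92 mm·m/s.
Spread over the 31 km slope with efficiency ε = 0.54: R = ε·F/W = 0.54 × 380.92 / 31000 m = 6.635e-03 mm/s.
R = 6.635e-03 × 3600 = 23.9 mm/hr.

R ≈ 23.9 mm/hr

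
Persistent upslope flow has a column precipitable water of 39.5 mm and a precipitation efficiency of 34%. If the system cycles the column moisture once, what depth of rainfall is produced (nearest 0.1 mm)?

Rainfall = ε × PW = 0.34 × 39.5 = 13.4 mm.

rainfall ≈ 13.4 mm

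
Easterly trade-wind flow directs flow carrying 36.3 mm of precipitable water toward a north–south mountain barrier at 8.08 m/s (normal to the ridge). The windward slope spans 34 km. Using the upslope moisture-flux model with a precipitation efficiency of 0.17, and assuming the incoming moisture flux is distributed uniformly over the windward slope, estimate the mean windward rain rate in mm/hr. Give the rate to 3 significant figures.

R ≈ 5.28 mm/hr

Incoming column moisture flux per unit ridge length: F = V × PW = 8.08 × 36.3 = 293.304 mm·m/s.
Spread over the 34 km slope with efficiency ε = 0.17: R = ε·F/W = 0.17 × 293.304 / 34000 m = 1.467e-03 mm/s.
R = 1.467e-03 × 3600 = 5.28 mm/hr.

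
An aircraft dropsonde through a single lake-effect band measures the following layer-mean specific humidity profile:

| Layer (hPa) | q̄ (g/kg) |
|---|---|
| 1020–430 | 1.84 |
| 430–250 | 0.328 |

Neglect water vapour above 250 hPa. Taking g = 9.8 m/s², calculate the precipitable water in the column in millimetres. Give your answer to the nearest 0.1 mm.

Precipitable water is the column-integrated vapour mass per unit area: PW = (1/g) Σ q̄ Δp, with q in kg/kg and Δp in Pa (1 kg/m² of water = 1 mm).
Layer 1020–430 hPa: Δp = 590 hPa = 59000 Pa, q̄ = 0.00184 kg/kg → 0.00184 × 59000 / 9.8 = 11.08 mm
Layer 430–250 hPa: Δp = 180 hPa = 18000 Pa, q̄ = 0.000328 kg/kg → 0.000328 × 18000 / 9.8 = 0.60 mm
PW = 11.08 + 0.60 = 11.68 ≈ 11.7 mm.

PW ≈ 11.7 mm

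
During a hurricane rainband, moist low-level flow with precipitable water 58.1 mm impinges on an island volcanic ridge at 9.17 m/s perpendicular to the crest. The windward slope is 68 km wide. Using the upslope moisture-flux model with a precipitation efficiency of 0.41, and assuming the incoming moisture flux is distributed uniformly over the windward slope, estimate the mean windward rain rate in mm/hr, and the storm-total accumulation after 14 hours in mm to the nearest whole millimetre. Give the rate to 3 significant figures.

Incoming column moisture flux per unit ridge length: F = V × PW = 9.17 × 58.1 = 532.777 mm·m/s.
Spread over the 68 km slope with efficiency ε = 0.41: R = ε·F/W = 0.41 × 532.777 / 68000 m = 3.212e-03 mm/s.
R = 3.212e-03 × 3600 = 11.6 mm/hr.
Over 14 h: total = 11.6 × 14 = 162.4 ≈ 162 mm.

R ≈ 11.6 mm/hr; total ≈ 162 mm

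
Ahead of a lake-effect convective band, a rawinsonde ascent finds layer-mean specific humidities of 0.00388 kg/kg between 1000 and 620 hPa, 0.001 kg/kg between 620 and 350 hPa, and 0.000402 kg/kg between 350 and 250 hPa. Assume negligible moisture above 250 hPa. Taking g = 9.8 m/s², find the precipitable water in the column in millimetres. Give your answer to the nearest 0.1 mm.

Precipitable water is the column-integrated vapour mass per unit area: PW = (1/g) Σ q̄ Δp, with q in kg/kg and Δp in Pa (1 kg/m² of water = 1 mm).
Layer 1000–620 hPa: Δp = 380 hPa = 38000 Pa, q̄ = 0.00388 kg/kg → 0.00388 × 38000 / 9.8 = 15.04 mm
Layer 620–350 hPa: Δp = 270 hPa = 27000 Pa, q̄ = 0.001 kg/kg → 0.001 × 27000 / 9.8 = 2.76 mm
Layer 350–250 hPa: Δp = 100 hPa = 10000 Pa, q̄ = 0.000402 kg/kg → 0.000402 × 10000 / 9.8 = 0.41 mm
PW = 15.04 + 2.76 + 0.41 = 18.21 ≈ 18.2 mm.

PW ≈ 18.2 mm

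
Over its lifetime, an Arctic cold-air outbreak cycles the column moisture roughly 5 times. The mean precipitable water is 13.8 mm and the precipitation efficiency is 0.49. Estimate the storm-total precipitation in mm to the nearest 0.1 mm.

precipitation ≈ 33.8 mm

Each cycle deposits ε × PW = 0.49 × 13.8 = 6.762 mm.
Over 5 cycles: 5 × 6.762 = 33.8 mm.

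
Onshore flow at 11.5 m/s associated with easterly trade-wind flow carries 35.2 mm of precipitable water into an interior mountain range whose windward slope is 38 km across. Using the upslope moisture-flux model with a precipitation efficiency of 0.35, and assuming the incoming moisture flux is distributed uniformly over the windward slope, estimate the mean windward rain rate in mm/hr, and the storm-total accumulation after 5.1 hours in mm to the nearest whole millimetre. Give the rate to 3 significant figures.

R ≈ 13.4 mm/hr; total ≈ 68 mm

Incoming column moisture flux per unit ridge length: F = V × PW = 11.5 × 35.2 = 404.8 mm·m/s.
Spread over the 38 km slope with efficiency ε = 0.35: R = ε·F/W = 0.35 × 404.8 / 38000 m = 3.728e-03 mm/s.
R = 3.728e-03 × 3600 = 13.4 mm/hr.
Over 5.1 h: total = 13.4 × 5.1 = 68.34 ≈ 68 mm.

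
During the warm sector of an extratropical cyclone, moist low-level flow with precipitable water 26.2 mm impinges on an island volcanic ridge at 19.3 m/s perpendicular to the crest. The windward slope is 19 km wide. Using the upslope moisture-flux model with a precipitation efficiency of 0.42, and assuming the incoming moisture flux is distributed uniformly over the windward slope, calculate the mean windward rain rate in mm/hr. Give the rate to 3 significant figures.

R ≈ 40.2 mm/hr

Incoming column moisture flux per unit ridge length: F = V × PW = 19.3 × 26.2 = 505.66 mm·m/s.
Spread over the 19 km slope with efficiency ε = 0.42: R = ε·F/W = 0.42 × 505.66 / 19000 m = 1.118e-02 mm/s.
R = 1.118e-02 × 3600 = 40.2 mm/hr.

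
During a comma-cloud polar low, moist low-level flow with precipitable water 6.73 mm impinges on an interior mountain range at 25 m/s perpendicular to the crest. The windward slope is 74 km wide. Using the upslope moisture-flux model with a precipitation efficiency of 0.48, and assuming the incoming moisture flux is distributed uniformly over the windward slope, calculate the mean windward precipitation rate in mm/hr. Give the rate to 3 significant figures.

R ≈ 3.93 mm/hr

Incoming column moisture flux per unit ridge length: F = V × PW = 25 × 6.73 = 168.25 mm·m/s.
Spread over the 74 km slope with efficiency ε = 0.48: R = ε·F/W = 0.48 × 168.25 / 74000 m = 1.091e-03 mm/s.
R = 1.091e-03 × 3600 = 3.93 mm/hr.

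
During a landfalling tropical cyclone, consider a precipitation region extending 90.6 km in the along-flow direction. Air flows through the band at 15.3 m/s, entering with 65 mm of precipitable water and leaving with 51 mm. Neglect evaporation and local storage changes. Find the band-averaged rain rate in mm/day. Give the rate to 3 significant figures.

R ≈ 204 mm/day

Column moisture flux per unit crosswind length is F = V × PW.
Inflow: F_in = 15.3 × 65 = 994.5 mm·m/s
Outflow: F_out = 15.3 × 51 = 780.3 mm·m/s
Steady-state rate R = (F_in − F_out)/L = (994.5 − 780.3) / 90600 m = 2.364e-03 mm/s.
R = 2.364e-03 × 3600 × 24 = 204 mm/day.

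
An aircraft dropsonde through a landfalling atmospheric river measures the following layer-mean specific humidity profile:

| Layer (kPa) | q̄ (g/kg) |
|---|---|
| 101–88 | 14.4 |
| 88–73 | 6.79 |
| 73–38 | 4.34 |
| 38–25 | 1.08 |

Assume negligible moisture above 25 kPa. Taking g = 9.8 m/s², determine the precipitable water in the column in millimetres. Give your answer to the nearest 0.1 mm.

Precipitable water is the column-integrated vapour mass per unit area: PW = (1/g) Σ q̄ Δp, with q in kg/kg and Δp in Pa (1 kg/m² of water = 1 mm).
Layer 101–88 kPa: Δp = 130 hPa = 13000 Pa, q̄ = 0.0144 kg/kg → 0.0144 × 13000 / 9.8 = 19.10 mm
Layer 88–73 kPa: Δp = 150 hPa = 15000 Pa, q̄ = 0.00679 kg/kg → 0.00679 × 15000 / 9.8 = 10.39 mm
Layer 73–38 kPa: Δp = 350 hPa = 35000 Pa, q̄ = 0.00434 kg/kg → 0.00434 × 35000 / 9.8 = 15.50 mm
Layer 38–25 kPa: Δp = 130 hPa = 13000 Pa, q̄ = 0.00108 kg/kg → 0.00108 × 13000 / 9.8 = 1.43 mm
PW = 19.10 + 10.39 + 15.50 + 1.43 = 46.42 ≈ 46.4 mm.

PW ≈ 46.4 mm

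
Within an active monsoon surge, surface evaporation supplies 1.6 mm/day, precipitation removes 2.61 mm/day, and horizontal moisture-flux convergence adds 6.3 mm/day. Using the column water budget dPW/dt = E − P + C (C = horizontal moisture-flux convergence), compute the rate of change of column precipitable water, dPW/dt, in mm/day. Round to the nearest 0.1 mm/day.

dPW/dt = E − P + C = 1.6 − 2.61 + (6.3) = 5.3 mm/day.

dPW/dt ≈ 5.3 mm/day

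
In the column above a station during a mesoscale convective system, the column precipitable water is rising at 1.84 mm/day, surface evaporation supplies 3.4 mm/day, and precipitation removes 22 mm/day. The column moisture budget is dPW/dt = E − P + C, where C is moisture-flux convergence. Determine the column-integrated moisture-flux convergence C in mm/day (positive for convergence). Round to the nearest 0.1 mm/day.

dPW/dt = +1.84 mm/day.
C = dPW/dt − E + P = (+1.84) − 3.4 + 22 = 20.4 mm/day.

C ≈ 20.4 mm/day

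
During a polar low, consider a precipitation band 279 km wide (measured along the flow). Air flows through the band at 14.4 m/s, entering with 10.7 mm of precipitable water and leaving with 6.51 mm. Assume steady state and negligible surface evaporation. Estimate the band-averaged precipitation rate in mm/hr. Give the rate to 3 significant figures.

Column moisture flux per unit crosswind length is F = V × PW.
Inflow: F_in = 14.4 × 10.7 = 154.08 mm·m/s
Outflow: F_out = 14.4 × 6.51 = 93.744 mm·m/s
Steady-state rate R = (F_in − F_out)/L = (154.08 − 93.744) / 279000 m = 2.163e-04 mm/s.
R = 2.163e-04 × 3600 = 0.779 mm/hr.

R ≈ 0.779 mm/hr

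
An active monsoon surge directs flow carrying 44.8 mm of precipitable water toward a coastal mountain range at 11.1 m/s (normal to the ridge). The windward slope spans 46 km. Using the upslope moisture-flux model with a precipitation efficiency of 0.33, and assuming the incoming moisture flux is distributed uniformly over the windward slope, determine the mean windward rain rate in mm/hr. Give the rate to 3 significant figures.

Incoming column moisture flux per unit ridge length: F = V × PW = 11.1 × 44.8 = 497.28 mm·m/s.
Spread over the 46 km slope with efficiency ε = 0.33: R = ε·F/W = 0.33 × 497.28 / 46000 m = 3.567e-03 mm/s.
R = 3.567e-03 × 3600 = 12.8 mm/hr.

R ≈ 12.8 mm/hr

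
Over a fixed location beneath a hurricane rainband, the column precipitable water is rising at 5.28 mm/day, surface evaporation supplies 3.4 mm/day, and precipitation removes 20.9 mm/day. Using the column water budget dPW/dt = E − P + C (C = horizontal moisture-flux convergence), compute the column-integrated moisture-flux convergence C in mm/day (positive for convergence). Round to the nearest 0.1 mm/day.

C ≈ 22.8 mm/day

dPW/dt = +5.28 mm/day.
C = dPW/dt − E + P = (+5.28) − 3.4 + 20.9 = 22.8 mm/day.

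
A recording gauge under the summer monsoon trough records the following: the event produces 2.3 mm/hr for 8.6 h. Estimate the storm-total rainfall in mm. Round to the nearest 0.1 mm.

total ≈ 19.8 mm

Total = Σ Rᵢ Δtᵢ = 2.3 × 8.6
      = 19.78 = 19.8 mm.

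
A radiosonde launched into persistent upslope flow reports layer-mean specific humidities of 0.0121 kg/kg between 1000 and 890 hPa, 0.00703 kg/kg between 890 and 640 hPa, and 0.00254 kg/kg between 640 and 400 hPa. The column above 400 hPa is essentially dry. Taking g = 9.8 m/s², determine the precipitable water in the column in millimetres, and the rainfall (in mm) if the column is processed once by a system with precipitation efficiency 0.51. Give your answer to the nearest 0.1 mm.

PW ≈ 37.7 mm; rainfall ≈ 19.2 mm

Precipitable water is the column-integrated vapour mass per unit area: PW = (1/g) Σ q̄ Δp, with q in kg/kg and Δp in Pa (1 kg/m² of water = 1 mm).
Layer 1000–890 hPa: Δp = 110 hPa = 11000 Pa, q̄ = 0.0121 kg/kg → 0.0121 × 11000 / 9.8 = 13.58 mm
Layer 890–640 hPa: Δp = 250 hPa = 25000 Pa, q̄ = 0.00703 kg/kg → 0.00703 × 25000 / 9.8 = 17.93 mm
Layer 640–400 hPa: Δp = 240 hPa = 24000 Pa, q̄ = 0.00254 kg/kg → 0.00254 × 24000 / 9.8 = 6.22 mm
PW = 13.58 + 17.93 + 6.22 = 37.73 ≈ 37.7 mm.
Rainfall = ε × PW = 0.51 × 37.7 = 19.2 mm.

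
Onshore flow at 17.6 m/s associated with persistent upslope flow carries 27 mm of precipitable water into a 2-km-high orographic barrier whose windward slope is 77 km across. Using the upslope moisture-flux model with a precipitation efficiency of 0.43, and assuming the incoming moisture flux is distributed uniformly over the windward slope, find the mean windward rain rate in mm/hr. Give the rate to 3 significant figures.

Incoming column moisture flux per unit ridge length: F = V × PW = 17.6 × 27 = 475.2 mm·m/s.
Spread over the 77 km slope with efficiency ε = 0.43: R = ε·F/W = 0.43 × 475.2 / 77000 m = 2.654e-03 mm/s.
R = 2.654e-03 × 3600 = 9.55 mm/hr.

R ≈ 9.55 mm/hr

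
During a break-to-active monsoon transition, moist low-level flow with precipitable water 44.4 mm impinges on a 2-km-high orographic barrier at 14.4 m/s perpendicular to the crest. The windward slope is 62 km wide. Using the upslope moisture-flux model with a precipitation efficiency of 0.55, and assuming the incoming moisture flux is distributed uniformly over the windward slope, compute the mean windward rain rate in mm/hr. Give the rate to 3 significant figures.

R ≈ 20.4 mm/hr

Incoming column moisture flux per unit ridge length: F = V × PW = 14.4 × 44.4 = 639.36 mm·m/s.
Spread over the 62 km slope with efficiency ε = 0.55: R = ε·F/W = 0.55 × 639.36 / 62000 m = 5.672e-03 mm/s.
R = 5.672e-03 × 3600 = 20.4 mm/hr.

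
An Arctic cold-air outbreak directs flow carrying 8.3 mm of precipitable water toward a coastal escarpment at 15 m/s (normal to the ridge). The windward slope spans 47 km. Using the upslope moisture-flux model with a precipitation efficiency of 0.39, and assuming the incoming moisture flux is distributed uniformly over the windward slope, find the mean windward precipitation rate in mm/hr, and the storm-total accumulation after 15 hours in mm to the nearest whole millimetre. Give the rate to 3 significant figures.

Incoming column moisture flux per unit ridge length: F = V × PW = 15 × 8.3 = 124.5 mm·m/s.
Spread over the 47 km slope with efficiency ε = 0.39: R = ε·F/W = 0.39 × 124.5 / 47000 m = 1.033e-03 mm/s.
R = 1.033e-03 × 3600 = 3.72 mm/hr.
Over 15 h: total = 3.72 × 15 = 55.8 ≈ 56 mm.

R ≈ 3.72 mm/hr; total ≈ 56 mm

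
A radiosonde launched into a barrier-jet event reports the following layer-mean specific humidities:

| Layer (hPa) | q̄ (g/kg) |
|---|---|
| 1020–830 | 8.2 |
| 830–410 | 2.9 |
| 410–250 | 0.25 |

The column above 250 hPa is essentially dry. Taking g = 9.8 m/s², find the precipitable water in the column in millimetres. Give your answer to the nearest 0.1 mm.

Precipitable water is the column-integrated vapour mass per unit area: PW = (1/g) Σ q̄ Δp, with q in kg/kg and Δp in Pa (1 kg/m² of water = 1 mm).
Layer 1020–830 hPa: Δp = 190 hPa = 19000 Pa, q̄ = 0.0082 kg/kg → 0.0082 × 19000 / 9.8 = 15.90 mm
Layer 830–410 hPa: Δp = 420 hPa = 42000 Pa, q̄ = 0.0029 kg/kg → 0.0029 × 42000 / 9.8 = 12.43 mm
Layer 410–250 hPa: Δp = 160 hPa = 16000 Pa, q̄ = 0.00025 kg/kg → 0.00025 × 16000 / 9.8 = 0.41 mm
PW = 15.90 + 12.43 + 0.41 = 28.74 ≈ 28.7 mm.

PW ≈ 28.7 mm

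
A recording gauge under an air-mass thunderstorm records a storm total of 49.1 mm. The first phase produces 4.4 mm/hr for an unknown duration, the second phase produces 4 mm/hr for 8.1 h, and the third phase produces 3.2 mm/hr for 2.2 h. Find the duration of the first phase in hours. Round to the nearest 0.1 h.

duration ≈ 2.2 h

Known phases: 4 × 8.1 + 3.2 × 2.2 = 32.4 + 7.04 = 39.44 mm.
Remaining depth = 49.1 − 39.44 = 9.66 mm.
Duration = 9.66 / 4.4 = 2.2 h.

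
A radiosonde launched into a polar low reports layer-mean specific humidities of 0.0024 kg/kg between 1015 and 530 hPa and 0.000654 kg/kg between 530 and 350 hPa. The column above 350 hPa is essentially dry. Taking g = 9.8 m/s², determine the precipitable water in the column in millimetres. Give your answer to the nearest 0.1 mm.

PW ≈ 13.1 mm

Precipitable water is the column-integrated vapour mass per unit area: PW = (1/g) Σ q̄ Δp, with q in kg/kg and Δp in Pa (1 kg/m² of water = 1 mm).
Layer 1015–530 hPa: Δp = 485 hPa = 48500 Pa, q̄ = 0.0024 kg/kg → 0.0024 × 48500 / 9.8 = 11.88 mm
Layer 530–350 hPa: Δp = 180 hPa = 18000 Pa, q̄ = 0.000654 kg/kg → 0.000654 × 18000 / 9.8 = 1.20 mm
PW = 11.88 + 1.20 = 13.08 ≈ 13.1 mm.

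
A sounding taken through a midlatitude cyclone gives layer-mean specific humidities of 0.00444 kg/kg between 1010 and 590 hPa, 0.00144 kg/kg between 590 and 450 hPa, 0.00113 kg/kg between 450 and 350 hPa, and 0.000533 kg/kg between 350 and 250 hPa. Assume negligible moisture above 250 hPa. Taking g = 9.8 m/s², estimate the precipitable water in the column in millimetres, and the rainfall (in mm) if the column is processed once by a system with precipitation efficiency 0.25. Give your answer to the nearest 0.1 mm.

PW ≈ 22.8 mm; rainfall ≈ 5.7 mm

Precipitable water is the column-integrated vapour mass per unit area: PW = (1/g) Σ q̄ Δp, with q in kg/kg and Δp in Pa (1 kg/m² of water = 1 mm).
Layer 1010–590 hPa: Δp = 420 hPa = 42000 Pa, q̄ = 0.00444 kg/kg → 0.00444 × 42000 / 9.8 = 19.03 mm
Layer 590–450 hPa: Δp = 140 hPa = 14000 Pa, q̄ = 0.00144 kg/kg → 0.00144 × 14000 / 9.8 = 2.06 mm
Layer 450–350 hPa: Δp = 100 hPa = 10000 Pa, q̄ = 0.00113 kg/kg → 0.00113 × 10000 / 9.8 = 1.15 mm
Layer 350–250 hPa: Δp = 100 hPa = 10000 Pa, q̄ = 0.000533 kg/kg → 0.000533 × 10000 / 9.8 = 0.54 mm
PW = 19.03 + 2.06 + 1.15 + 0.54 = 22.78 ≈ 22.8 mm.
Rainfall = ε × PW = 0.25 × 22.8 = 5.7 mm.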